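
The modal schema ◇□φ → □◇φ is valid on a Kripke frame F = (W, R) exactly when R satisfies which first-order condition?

Suppose ◇□φ→□◇φ is valid. Take Rxy, Rxz and set V(φ)={w : Ryw}. Then □φ at y so ◇□φ at x, so □◇φ at x, so ◇φ at z, giving w with Rzw and Ryw.
Conversely, on a frame with convergence the schema holds at every world under every valuation.
So the correspondent is convergence.

convergence: ∀x ∀y ∀z (Rxy ∧ Rxz → ∃w (Ryw ∧ Rzw))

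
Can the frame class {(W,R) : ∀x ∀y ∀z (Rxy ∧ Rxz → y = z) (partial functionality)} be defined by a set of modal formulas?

Yes, by ◇q → □q

Yes: it is partial functionality, defined by the CD schema ◇q → □q.
Suppose ◇q→□q is valid. Take Rxy, Rxz and set V(q)={y}. Then ◇q at x, so □q at x, so q at z, i.e. z=y.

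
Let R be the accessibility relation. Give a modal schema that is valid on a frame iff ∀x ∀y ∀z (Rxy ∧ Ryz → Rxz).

□ψ → □□ψ

A defining formula is □ψ → □□ψ (the 4 axiom).
Suppose □ψ→□□ψ is valid. Take Rxy, Ryz and set V(ψ)={w : Rxw}. Then □ψ at x, so □□ψ at x, so □ψ at y, so ψ at z, i.e. Rxz.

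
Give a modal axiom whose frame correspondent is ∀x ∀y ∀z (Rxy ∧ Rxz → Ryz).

The condition is the Euclidean property. The 5 schema ◇p → □◇p defines it.

◇p → □◇p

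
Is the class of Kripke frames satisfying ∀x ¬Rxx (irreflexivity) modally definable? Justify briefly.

If a class were modally definable it would be closed under surjective bounded morphisms (Goldblatt–Thomason).
The 4-cycle (worlds a,b,c,d with a→b→c→d→a) is irreflexive, and the map sending every world to a single reflexive point • is a surjective bounded morphism (forth: every edge maps to (•,•); back: every world has a successor). So any modal formula valid on the 4-cycle is also valid on the reflexive point, which is not irreflexive.
Hence irreflexivity is not modally definable.

Not modally definable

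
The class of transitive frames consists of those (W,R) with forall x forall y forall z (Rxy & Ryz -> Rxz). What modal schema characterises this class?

A defining formula is □q → □□q (the 4 axiom).
Suppose □q→□□q is valid. Take Rxy, Ryz and set V(q)={w : Rxw}. Then □q at x, so □□q at x, so □q at y, so q at z, i.e. Rxz.

□q → □□q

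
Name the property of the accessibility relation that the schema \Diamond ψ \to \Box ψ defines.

partial functionality

Suppose ◇ψ→□ψ is valid. Take Rxy, Rxz and set V(ψ)={y}. Then ◇ψ at x, so □ψ at x, so ψ at z, i.e. z=y.
The converse is a direct semantic check.
So the correspondent is partial functionality.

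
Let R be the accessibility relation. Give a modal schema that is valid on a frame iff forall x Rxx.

The condition is reflexivity. The T schema □q → q defines it.
Suppose □q→q is valid. At any x set V(q)={w : Rxw}. Then □q holds at x, so q holds at x, i.e. Rxx.

□q → q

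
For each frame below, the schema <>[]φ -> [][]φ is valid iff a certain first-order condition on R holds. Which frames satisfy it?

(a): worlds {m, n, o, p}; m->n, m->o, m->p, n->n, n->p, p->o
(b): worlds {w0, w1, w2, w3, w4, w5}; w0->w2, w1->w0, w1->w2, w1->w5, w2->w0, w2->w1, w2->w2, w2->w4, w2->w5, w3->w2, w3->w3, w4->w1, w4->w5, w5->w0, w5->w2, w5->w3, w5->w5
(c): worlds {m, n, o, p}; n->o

Frame correspondent (Sahlqvist): forall x forall y forall z ((xRy & x R^2 z) -> exists w (yRw & z = w)) — i.e. a generalized confluence (Geach) condition.
(a): fails — mRn, mR²o but no w with nRw and o=w.
(b): fails — w1Rw0, w1R²w0 but no w with w0Rw and w0=w.
(c): ✓.
Valid on: (c).

(c)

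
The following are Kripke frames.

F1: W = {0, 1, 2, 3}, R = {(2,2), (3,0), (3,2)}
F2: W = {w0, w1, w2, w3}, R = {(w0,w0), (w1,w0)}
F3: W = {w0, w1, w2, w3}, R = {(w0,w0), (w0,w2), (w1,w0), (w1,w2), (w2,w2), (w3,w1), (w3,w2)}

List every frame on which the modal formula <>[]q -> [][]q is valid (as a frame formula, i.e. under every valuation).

F2

Frame correspondent (Sahlqvist): forall x forall y forall z ((xRy & x R^2 z) -> exists w (yRw & z = w)) — i.e. a generalized confluence (Geach) condition.
F1: fails — 3R0, 3R²2 but no w with 0Rw and 2=w.
F2: satisfies the condition.
F3: fails — w0Rw2, w0R²w0 but no w with w2Rw and w0=w.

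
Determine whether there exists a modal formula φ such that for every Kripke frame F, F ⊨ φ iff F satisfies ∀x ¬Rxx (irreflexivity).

If a class were modally definable it would be closed under surjective bounded morphisms (Goldblatt–Thomason).
The 4-cycle (worlds a,b,c,d with a→b→c→d→a) is irreflexive, and the map sending every world to a single reflexive point • is a surjective bounded morphism (forth: every edge maps to (•,•); back: every world has a successor). So any modal formula valid on the 4-cycle is also valid on the reflexive point, which is not irreflexive.
Hence irreflexivity is not modally definable.

No — not modally definable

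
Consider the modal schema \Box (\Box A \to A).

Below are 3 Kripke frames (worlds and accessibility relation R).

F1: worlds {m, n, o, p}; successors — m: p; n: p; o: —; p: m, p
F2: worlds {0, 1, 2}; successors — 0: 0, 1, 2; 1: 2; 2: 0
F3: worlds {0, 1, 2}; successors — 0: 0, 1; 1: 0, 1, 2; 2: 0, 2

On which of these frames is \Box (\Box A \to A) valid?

F3

Frame correspondent (Sahlqvist): \forall x \forall y (Rxy \to Ryy) — i.e. shift-reflexivity.
F1: fails — Rpm but not Rmm.
F2: fails — R02 but not R22.
F3: satisfies the condition.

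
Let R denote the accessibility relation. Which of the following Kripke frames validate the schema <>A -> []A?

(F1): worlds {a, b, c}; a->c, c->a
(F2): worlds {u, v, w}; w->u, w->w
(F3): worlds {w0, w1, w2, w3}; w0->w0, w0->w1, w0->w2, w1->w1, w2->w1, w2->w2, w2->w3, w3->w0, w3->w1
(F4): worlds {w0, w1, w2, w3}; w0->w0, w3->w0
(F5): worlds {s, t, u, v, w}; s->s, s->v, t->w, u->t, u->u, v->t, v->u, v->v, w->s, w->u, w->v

The schema corresponds to partial functionality: forall x forall y forall z (Rxy & Rxz -> y = z).
(F1): ✓.
(F2): fails — w sees both u and w.
(F3): fails — w0 sees both w0 and w1.
(F4): ✓.
(F5): fails — s sees both s and v.
Valid on: (F1), (F4).

(F1), (F4)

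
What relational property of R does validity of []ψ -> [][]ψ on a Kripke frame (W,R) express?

Suppose □ψ→□□ψ is valid. Take Rxy, Ryz and set V(ψ)={w : Rxw}. Then □ψ at x, so □□ψ at x, so □ψ at y, so ψ at z, i.e. Rxz.
Conversely, on a frame with transitivity the schema holds at every world under every valuation.
So the correspondent is transitivity.

transitivity: forall x forall y forall z (Rxy & Ryz -> Rxz)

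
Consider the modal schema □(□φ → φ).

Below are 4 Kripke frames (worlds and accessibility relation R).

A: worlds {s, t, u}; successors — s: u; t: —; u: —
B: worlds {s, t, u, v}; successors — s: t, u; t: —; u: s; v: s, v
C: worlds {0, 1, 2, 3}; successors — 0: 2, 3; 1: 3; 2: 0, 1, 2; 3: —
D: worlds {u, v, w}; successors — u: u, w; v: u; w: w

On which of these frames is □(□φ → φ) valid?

This is the axiom for shift-reflexivity; its first-order frame correspondent is ∀x ∀y (Rxy → Ryy).
A: fails — Rsu but not Ruu.
B: fails — Rus but not Rss.
C: fails — R20 but not R00.
D: satisfies the condition.

D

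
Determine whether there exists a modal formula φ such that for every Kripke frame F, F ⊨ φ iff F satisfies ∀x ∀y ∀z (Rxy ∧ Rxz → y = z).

Yes: it is partial functionality, defined by the CD schema ◇q → □q.
Suppose ◇q→□q is valid. Take Rxy, Rxz and set V(q)={y}. Then ◇q at x, so □q at x, so q at z, i.e. z=y.

Yes, by ◇q → □q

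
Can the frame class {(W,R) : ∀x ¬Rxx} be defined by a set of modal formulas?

Not definable by any modal formula

Any modally definable frame class is closed under surjective bounded morphisms.
The 4-cycle (worlds a,b,c,d with a→b→c→d→a) is irreflexive, and the map sending every world to a single reflexive point • is a surjective bounded morphism (forth: every edge maps to (•,•); back: every world has a successor). So any modal formula valid on the 4-cycle is also valid on the reflexive point, which is not irreflexive.
Hence irreflexivity is not modally definable.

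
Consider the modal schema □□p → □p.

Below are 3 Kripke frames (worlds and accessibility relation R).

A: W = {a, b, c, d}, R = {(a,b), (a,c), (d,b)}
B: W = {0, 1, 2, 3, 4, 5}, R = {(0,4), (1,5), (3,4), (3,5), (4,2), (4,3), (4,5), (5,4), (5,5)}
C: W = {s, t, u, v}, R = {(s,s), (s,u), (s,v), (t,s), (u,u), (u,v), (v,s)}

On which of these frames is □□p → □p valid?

C

This is the axiom for density; its first-order frame correspondent is ∀x ∀y (Rxy → ∃z (Rxz ∧ Rzy)).
A: fails — Rdb but no z with Rdz and Rzb.
B: fails — R43 but no z with R4z and Rz3.
C: condition met.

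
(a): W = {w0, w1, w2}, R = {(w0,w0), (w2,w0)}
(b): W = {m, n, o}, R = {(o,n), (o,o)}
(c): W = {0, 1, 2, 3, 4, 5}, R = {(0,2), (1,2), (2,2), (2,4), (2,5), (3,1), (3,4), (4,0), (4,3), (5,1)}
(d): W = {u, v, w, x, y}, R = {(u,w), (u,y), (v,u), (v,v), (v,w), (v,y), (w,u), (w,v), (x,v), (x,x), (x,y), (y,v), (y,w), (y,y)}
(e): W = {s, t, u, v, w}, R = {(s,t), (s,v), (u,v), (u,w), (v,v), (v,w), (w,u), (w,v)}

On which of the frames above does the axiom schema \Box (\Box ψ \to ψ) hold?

Frame correspondent (Sahlqvist): \forall x \forall y (Rxy \to Ryy) — i.e. shift-reflexivity.
(a): satisfies the condition.
(b): fails — Ron but not Rnn.
(c): fails — R34 but not R44.
(d): fails — Ruw but not Rww.
(e): fails — Ruw but not Rww.
Valid on: (a).

(a)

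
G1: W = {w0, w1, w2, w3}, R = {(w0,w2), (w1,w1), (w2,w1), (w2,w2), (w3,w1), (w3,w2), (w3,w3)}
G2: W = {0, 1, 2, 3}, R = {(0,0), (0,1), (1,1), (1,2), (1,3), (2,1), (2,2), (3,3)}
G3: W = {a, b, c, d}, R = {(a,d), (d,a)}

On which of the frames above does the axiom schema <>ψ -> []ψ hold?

G3

The schema corresponds to partial functionality: forall x forall y forall z (Rxy & Rxz -> y = z).
G1: fails — w2 sees both w1 and w2.
G2: fails — 0 sees both 0 and 1.
G3: condition met.
Valid on: G3.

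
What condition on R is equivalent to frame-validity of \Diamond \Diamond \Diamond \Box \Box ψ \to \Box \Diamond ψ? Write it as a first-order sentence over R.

This is a Sahlqvist (Geach-type) schema ◇^3□^2ψ → □^1◇^1ψ.
Minimal-valuation argument: fix x; take any y with xR^3y and any z with xR^1z. Set V(ψ) to the set of worlds R-reachable from y in exactly 2 steps. Then □^2ψ holds at y, so the antecedent holds at x; validity forces ◇^1ψ at z, giving a w with zR^1w and yR^2w.
First-order correspondent: \forall x \forall y \forall z ((x R^3 y \wedge xRz) \to \exists w (y R^2 w \wedge zRw)).

\forall x \forall y \forall z ((x R^3 y \wedge xRz) \to \exists w (y R^2 w \wedge zRw))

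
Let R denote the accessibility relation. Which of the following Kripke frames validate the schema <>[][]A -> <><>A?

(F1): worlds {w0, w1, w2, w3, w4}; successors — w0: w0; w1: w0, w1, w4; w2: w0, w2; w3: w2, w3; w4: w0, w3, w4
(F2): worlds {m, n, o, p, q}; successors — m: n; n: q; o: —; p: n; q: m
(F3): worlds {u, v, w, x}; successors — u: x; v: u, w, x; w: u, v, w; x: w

Frame correspondent (Sahlqvist): forall x forall y (xRy -> exists w (y R^2 w & x R^2 w)) — i.e. a generalized confluence (Geach) condition.
(F1): ✓.
(F2): fails — mRn but no w with nR²w and mR²w.
(F3): ✓.
Valid on: (F1), (F3).

(F1), (F3)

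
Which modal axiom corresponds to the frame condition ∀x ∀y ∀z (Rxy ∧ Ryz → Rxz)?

□p → □□p

A defining formula is □p → □□p (the 4 axiom).
Suppose □p→□□p is valid. Take Rxy, Ryz and set V(p)={w : Rxw}. Then □p at x, so □□p at x, so □p at y, so p at z, i.e. Rxz.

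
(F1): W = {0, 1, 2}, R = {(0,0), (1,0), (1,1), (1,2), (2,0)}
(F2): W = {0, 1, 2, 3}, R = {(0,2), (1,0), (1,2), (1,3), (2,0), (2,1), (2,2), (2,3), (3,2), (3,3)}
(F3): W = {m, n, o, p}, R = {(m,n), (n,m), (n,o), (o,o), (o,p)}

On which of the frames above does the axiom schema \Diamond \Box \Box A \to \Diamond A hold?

(F1), (F2)

The schema corresponds to a generalized confluence (Geach) condition: \forall x \forall y (xRy \to \exists w (y R^2 w \wedge xRw)).
(F1): ✓.
(F2): ✓.
(F3): fails — oRp but no w with pR²w and oRw.
Valid on: (F1), (F2).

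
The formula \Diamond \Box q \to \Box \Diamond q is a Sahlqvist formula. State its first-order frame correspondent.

convergence

Suppose ◇□q→□◇q is valid. Take Rxy, Rxz and set V(q)={w : Ryw}. Then □q at y so ◇□q at x, so □◇q at x, so ◇q at z, giving w with Rzw and Ryw.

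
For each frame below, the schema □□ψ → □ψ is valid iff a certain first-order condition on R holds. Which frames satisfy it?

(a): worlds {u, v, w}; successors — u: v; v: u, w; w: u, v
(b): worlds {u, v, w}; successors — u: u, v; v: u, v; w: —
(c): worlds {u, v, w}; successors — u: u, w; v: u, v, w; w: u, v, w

(b), (c)

This is the axiom for density; its first-order frame correspondent is ∀x ∀y (Rxy → ∃z (Rxz ∧ Rzy)).
(a): fails — Ruv but no z with Ruz and Rzv.
(b): satisfies the condition.
(c): satisfies the condition.
Valid on: (b), (c).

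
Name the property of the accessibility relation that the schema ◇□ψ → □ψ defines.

The Euclidean property

Replacing ψ by ¬ψ and contraposing gives the equivalent schema ◇ψ → □◇ψ.
Suppose ◇ψ→□◇ψ is valid. Take Rxy, Rxz and set V(ψ)={y}. Then ◇ψ at x, so □◇ψ at x, so ◇ψ at z, so some w with Rzw has ψ; w=y, i.e. Rzy. By symmetry of the argument, Ryz.
Conversely, any frame satisfying ∀x ∀y ∀z (Rxy ∧ Rxz → Ryz) validates the schema.
So the correspondent is the Euclidean property.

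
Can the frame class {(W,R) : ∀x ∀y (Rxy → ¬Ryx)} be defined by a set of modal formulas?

If a class were modally definable it would be closed under surjective bounded morphisms (Goldblatt–Thomason).
The 3-cycle (worlds s,t,u with s→t→u→s) is asymmetric. Mapping every world to a single reflexive point • is a surjective bounded morphism, and the reflexive point is not asymmetric (R•• but asymmetry requires ¬R••).
So no modal formula (or set of formulas) defines exactly the asymmetric frames.

No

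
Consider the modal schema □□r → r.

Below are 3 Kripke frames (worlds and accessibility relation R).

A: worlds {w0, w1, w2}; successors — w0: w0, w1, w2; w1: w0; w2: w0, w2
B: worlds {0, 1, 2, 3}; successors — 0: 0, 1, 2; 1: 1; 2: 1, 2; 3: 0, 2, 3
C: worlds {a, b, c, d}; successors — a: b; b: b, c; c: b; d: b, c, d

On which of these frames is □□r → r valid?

Frame correspondent (Sahlqvist): ∀x ∃w (xR²w ∧ x = w) — i.e. a generalized confluence (Geach) condition.
A: satisfies the condition.
B: satisfies the condition.
C: fails — at a but no w with aR²w and a=w.
Valid on: A, B.

A, B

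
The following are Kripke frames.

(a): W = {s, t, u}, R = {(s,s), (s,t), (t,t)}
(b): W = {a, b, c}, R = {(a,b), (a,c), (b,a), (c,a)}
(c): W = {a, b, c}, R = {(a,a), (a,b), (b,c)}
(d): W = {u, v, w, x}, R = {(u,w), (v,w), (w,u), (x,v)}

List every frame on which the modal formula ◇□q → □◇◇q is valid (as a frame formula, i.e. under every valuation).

(a)

The schema corresponds to a generalized confluence (Geach) condition: ∀x ∀y ∀z ((xRy ∧ xRz) → ∃w (yRw ∧ zR²w)).
(a): condition met.
(b): fails — aRb, aRb but no w with bRw and bR²w.
(c): fails — aRa, aRb but no w with aRw and bR²w.
(d): fails — uRw, uRw but no t with wRt and wR²t.
Valid on: (a).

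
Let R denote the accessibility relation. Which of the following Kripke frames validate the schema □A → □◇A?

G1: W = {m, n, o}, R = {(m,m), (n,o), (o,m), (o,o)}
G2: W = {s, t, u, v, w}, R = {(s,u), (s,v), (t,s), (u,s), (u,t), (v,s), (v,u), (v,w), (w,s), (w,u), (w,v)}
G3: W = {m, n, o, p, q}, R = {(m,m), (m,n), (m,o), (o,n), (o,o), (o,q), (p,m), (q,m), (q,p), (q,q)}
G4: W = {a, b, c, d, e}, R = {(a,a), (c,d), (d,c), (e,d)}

This is the axiom for a generalized confluence (Geach) condition; its first-order frame correspondent is ∀x ∀z (xRz → ∃w (xRw ∧ zRw)).
G1: holds.
G2: fails — sRu but no w* with sRw* and uRw*.
G3: fails — mRn but no w with mRw and nRw.
G4: fails — cRd but no w with cRw and dRw.

G1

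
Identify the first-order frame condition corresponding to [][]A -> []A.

density: forall x forall y (Rxy -> exists z (Rxz & Rzy))

This is the C4 axiom.
Its frame correspondent is density — forall x forall y (Rxy -> exists z (Rxz & Rzy)).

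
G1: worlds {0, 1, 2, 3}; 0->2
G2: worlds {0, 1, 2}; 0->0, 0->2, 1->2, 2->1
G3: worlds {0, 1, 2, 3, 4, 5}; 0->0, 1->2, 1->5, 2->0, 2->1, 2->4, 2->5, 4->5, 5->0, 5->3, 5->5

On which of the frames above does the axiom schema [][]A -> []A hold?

Frame correspondent (Sahlqvist): forall x forall y (Rxy -> exists z (Rxz & Rzy)) — i.e. density.
G1: fails — R02 but no z with R0z and Rz2.
G2: fails — R12 but no z with R1z and Rz2.
G3: fails — R12 but no z with R1z and Rz2.

none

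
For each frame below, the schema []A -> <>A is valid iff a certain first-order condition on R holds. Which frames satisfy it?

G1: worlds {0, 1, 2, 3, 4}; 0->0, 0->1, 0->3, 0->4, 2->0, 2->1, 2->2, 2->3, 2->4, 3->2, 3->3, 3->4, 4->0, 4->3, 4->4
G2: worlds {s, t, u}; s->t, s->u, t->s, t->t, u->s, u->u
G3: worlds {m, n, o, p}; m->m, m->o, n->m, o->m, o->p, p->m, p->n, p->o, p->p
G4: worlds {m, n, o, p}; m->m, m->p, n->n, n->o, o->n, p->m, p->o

Frame correspondent (Sahlqvist): forall x exists y Rxy — i.e. seriality.
G1: fails — world 1 has no successor.
G2: ✓.
G3: ✓.
G4: ✓.

G2, G3, G4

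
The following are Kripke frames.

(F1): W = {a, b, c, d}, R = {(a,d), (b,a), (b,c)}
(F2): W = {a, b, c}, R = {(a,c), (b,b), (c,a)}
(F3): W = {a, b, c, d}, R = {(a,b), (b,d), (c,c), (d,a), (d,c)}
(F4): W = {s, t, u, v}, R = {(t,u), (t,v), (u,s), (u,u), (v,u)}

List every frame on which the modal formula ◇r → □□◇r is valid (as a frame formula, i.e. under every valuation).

(F2)

The schema corresponds to a generalized confluence (Geach) condition: ∀x ∀y ∀z ((xRy ∧ xR²z) → ∃w (y = w ∧ zRw)).
(F1): fails — bRa, bR²d but no w with a=w and dRw.
(F2): satisfies the condition.
(F3): fails — aRb, aR²d but no w with b=w and dRw.
(F4): fails — tRu, tR²s but no w with u=w and sRw.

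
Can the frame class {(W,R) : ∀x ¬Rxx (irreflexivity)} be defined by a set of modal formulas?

If a class were modally definable it would be closed under surjective bounded morphisms (Goldblatt–Thomason).
The 2-cycle (worlds s,t with s→t→s) is irreflexive, and the map sending every world to a single reflexive point • is a surjective bounded morphism (forth: every edge maps to (•,•); back: every world has a successor). So any modal formula valid on the 2-cycle is also valid on the reflexive point, which is not irreflexive.
So no modal formula (or set of formulas) defines exactly the irreflexive frames.

Not modally definable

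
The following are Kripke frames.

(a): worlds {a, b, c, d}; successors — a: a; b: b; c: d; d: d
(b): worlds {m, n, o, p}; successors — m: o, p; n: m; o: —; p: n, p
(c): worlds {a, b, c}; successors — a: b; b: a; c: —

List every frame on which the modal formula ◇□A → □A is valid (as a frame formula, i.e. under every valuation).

The schema corresponds to a generalized confluence (Geach) condition: ∀x ∀y ∀z ((xRy ∧ xRz) → ∃w (yRw ∧ z = w)).
(a): holds.
(b): fails — mRo, mRo but no w with oRw and o=w.
(c): fails — aRb, aRb but no w with bRw and b=w.

(a)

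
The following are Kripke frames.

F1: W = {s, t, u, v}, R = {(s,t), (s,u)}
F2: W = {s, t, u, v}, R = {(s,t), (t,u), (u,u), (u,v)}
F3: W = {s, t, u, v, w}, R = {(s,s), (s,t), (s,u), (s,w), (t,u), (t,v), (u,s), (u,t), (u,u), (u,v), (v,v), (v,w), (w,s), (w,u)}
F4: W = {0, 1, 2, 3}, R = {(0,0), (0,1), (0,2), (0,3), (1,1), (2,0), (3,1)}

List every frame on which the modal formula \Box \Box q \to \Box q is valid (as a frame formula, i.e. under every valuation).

This is the axiom for density; its first-order frame correspondent is \forall x \forall y (Rxy \to \exists z (Rxz \wedge Rzy)).
F1: fails — Rsu but no z with Rsz and Rzu.
F2: fails — Rst but no z with Rsz and Rzt.
F3: holds.
F4: holds.
Valid on: F3, F4.

F3, F4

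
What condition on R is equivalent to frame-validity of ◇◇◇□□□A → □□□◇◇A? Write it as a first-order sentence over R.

This is a Sahlqvist (Geach-type) schema ◇^3□^3A → □^3◇^2A.
Minimal-valuation argument: fix x; take any y with xR^3y and any z with xR^3z. Set V(A) to the set of worlds R-reachable from y in exactly 3 steps. Then □^3A holds at y, so the antecedent holds at x; validity forces ◇^2A at z, giving a w with zR^2w and yR^3w.
First-order correspondent: ∀x ∀y ∀z ((xR³y ∧ xR³z) → ∃w (yR³w ∧ zR²w)).

∀x ∀y ∀z ((xR³y ∧ xR³z) → ∃w (yR³w ∧ zR²w))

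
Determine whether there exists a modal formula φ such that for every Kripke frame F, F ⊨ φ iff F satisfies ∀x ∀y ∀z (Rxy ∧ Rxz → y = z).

Yes: it is partial functionality, defined by the CD schema ◇r → □r.
Suppose ◇r→□r is valid. Take Rxy, Rxz and set V(r)={y}. Then ◇r at x, so □r at x, so r at z, i.e. z=y.

Yes, by ◇r → □r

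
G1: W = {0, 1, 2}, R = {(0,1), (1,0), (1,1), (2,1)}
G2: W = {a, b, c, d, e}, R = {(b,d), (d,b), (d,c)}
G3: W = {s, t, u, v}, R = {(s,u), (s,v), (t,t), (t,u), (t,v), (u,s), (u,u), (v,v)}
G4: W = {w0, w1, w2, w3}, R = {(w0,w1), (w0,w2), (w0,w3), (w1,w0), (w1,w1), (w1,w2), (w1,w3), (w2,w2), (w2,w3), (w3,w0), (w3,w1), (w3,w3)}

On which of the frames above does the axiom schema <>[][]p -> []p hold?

G1, G4

The schema corresponds to a generalized confluence (Geach) condition: forall x forall y forall z ((xRy & xRz) -> exists w (y R^2 w & z = w)).
G1: condition met.
G2: fails — dRc, dRb but no w with cR²w and b=w.
G3: fails — sRv, sRu but no w with vR²w and u=w.
G4: condition met.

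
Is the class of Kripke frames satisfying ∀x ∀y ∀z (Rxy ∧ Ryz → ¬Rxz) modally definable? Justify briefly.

Not definable by any modal formula

If a class were modally definable it would be closed under surjective bounded morphisms (Goldblatt–Thomason).
The 3-cycle (worlds a,b,c with a→b→c→a) is intransitive. Mapping every world to a single reflexive point • is a surjective bounded morphism; the reflexive point is not intransitive (R••∧R•• but R••).
So the class is not modally definable.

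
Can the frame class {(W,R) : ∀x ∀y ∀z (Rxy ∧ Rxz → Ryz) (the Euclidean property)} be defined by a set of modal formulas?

The condition is the Euclidean property. A defining modal formula is ◇p → □◇p.
Suppose ◇p→□◇p is valid. Take Rxy, Rxz and set V(p)={y}. Then ◇p at x, so □◇p at x, so ◇p at z, so some w with Rzw has p; w=y, i.e. Rzy. By symmetry of the argument, Ryz.

Yes — defined by ◇p → □◇p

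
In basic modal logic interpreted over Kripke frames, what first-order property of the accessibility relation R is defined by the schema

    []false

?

□⊥ is valid iff no world has any successor (otherwise □⊥ fails at any world with one).
Conversely, any frame satisfying forall x forall y ~Rxy validates the schema.
So the correspondent is emptiness of R.

Emptiness of R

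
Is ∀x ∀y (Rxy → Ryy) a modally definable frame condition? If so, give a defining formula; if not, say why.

The condition is shift-reflexivity. A defining modal formula is □(□p → p).
Suppose □(□p→p) is valid. Take Rxy and set V(p)={w : Ryw}. Then at y, □p holds; since □(□p→p) at x, □p→p at y, so p at y, i.e. Ryy.

Definable; □(□p → p) defines it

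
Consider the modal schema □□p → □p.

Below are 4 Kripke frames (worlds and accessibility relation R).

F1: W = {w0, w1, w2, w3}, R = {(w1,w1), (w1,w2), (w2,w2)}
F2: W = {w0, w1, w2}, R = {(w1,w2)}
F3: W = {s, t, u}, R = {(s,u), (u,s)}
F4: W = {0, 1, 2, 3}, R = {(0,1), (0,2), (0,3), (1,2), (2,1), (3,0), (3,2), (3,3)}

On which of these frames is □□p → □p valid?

Frame correspondent (Sahlqvist): ∀x ∀y (Rxy → ∃z (Rxz ∧ Rzy)) — i.e. density.
F1: holds.
F2: fails — Rw1w2 but no z with Rw1z and Rzw2.
F3: fails — Rsu but no z with Rsz and Rzu.
F4: fails — R12 but no z with R1z and Rz2.

F1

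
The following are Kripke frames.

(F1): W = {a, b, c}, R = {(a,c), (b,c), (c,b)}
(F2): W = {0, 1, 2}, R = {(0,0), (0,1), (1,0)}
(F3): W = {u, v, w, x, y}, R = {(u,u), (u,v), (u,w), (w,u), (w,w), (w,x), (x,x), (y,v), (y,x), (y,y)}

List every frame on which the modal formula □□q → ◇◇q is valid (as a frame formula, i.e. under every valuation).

This is the axiom for a generalized confluence (Geach) condition; its first-order frame correspondent is ∀x ∃w (xR²w ∧ xR²w).
(F1): satisfies the condition.
(F2): fails — at 2 but no w with 2R²w and 2R²w.
(F3): fails — at v but no t with vR²t and vR²t.

(F1)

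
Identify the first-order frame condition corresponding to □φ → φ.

This schema is the T axiom.
Its frame correspondent is reflexivity — ∀x Rxx.

reflexivity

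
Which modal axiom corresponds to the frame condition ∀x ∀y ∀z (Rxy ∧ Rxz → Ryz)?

The condition is the Euclidean property. The 5 schema ◇p → □◇p defines it.

◇p → □◇p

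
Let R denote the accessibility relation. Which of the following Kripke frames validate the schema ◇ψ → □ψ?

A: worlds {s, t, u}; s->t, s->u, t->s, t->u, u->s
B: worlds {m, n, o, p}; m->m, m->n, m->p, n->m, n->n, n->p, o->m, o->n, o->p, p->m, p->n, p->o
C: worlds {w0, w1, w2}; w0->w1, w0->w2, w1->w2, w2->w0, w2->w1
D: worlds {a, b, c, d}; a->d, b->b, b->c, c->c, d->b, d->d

none

This is the axiom for partial functionality; its first-order frame correspondent is ∀x ∀y ∀z (Rxy ∧ Rxz → y = z).
A: fails — s sees both t and u.
B: fails — m sees both m and n.
C: fails — w0 sees both w1 and w2.
D: fails — b sees both b and c.
Valid on no frame.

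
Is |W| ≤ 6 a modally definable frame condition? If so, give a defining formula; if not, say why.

Modal frame validity is preserved under disjoint unions.
Any modal formula valid on each of 7 disjoint one-world frames is valid on their disjoint union (validity is preserved under disjoint unions). Each one-world frame has |W|=1≤6, but the union has |W|=7.
Hence having at most 6 worlds is not modally definable.

Not definable by any modal formula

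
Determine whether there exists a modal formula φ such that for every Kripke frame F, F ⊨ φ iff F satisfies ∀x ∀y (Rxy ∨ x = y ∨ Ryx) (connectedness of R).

If a class were modally definable it would be closed under disjoint unions (Goldblatt–Thomason).
Take 4 disjoint single-world reflexive frames: each is trivially connected, but their disjoint union has 4 worlds with no edge between distinct components, so it is not connected.
Hence connectedness of R is not modally definable.

Not definable by any modal formula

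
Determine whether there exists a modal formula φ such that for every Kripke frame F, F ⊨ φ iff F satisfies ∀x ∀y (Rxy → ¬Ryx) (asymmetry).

If a class were modally definable it would be closed under surjective bounded morphisms (Goldblatt–Thomason).
The 4-cycle (worlds w0,w1,w2,w3 with w0→w1→w2→w3→w0) is asymmetric. Mapping every world to a single reflexive point • is a surjective bounded morphism, and the reflexive point is not asymmetric (R•• but asymmetry requires ¬R••).
Hence asymmetry is not modally definable.

Not modally definable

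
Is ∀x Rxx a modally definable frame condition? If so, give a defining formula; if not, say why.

Yes — defined by □q → q

This is a Sahlqvist condition; the T axiom □q → q defines it.
Suppose □q→q is valid. At any x set V(q)={w : Rxw}. Then □q holds at x, so q holds at x, i.e. Rxx.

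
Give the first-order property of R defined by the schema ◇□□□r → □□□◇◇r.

This is a Sahlqvist (Geach-type) schema ◇^1□^3r → □^3◇^2r.
Minimal-valuation argument: fix x; take any y with xR^1y and any z with xR^3z. Set V(r) to the set of worlds R-reachable from y in exactly 3 steps. Then □^3r holds at y, so the antecedent holds at x; validity forces ◇^2r at z, giving a w with zR^2w and yR^3w.
First-order correspondent: ∀x ∀y ∀z ((xRy ∧ xR³z) → ∃w (yR³w ∧ zR²w)).

∀x ∀y ∀z ((xRy ∧ xR³z) → ∃w (yR³w ∧ zR²w))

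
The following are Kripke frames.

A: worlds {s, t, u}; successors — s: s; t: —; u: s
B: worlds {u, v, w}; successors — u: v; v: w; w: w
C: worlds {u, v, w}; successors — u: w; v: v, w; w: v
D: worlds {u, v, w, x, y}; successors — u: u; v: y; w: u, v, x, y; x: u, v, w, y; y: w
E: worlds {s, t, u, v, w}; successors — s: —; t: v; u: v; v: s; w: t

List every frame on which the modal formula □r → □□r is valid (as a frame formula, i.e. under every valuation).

A

Frame correspondent (Sahlqvist): ∀x ∀y ∀z (Rxy ∧ Ryz → Rxz) — i.e. transitivity.
A: satisfies the condition.
B: fails — Ruv and Rvw but not Ruw.
C: fails — Ruw and Rwv but not Ruv.
D: fails — Rxw and Rwx but not Rxx.
E: fails — Ruv and Rvs but not Rus.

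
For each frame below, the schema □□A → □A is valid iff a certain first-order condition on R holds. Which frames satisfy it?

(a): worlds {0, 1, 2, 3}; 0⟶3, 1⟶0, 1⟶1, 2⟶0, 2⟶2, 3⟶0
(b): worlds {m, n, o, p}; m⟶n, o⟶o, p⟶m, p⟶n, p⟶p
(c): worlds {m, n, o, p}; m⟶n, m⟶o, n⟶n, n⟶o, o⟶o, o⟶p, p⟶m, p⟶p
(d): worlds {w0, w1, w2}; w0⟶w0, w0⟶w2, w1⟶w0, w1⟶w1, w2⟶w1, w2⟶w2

The schema corresponds to density: ∀x ∀y (Rxy → ∃z (Rxz ∧ Rzy)).
(a): fails — R03 but no z with R0z and Rz3.
(b): fails — Rmn but no z with Rmz and Rzn.
(c): holds.
(d): holds.
Valid on: (c), (d).

(c), (d)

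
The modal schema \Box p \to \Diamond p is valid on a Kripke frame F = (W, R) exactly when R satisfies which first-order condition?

Suppose □p→◇p is valid. At any x set V(p)=W. Then □p at x, so ◇p at x, so x has a successor.
Conversely, any frame satisfying \forall x \exists y Rxy validates the schema.
Frame condition: \forall x \exists y Rxy.

seriality: \forall x \exists y Rxy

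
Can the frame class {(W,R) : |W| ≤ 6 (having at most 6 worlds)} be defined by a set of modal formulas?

Not modally definable

If a class were modally definable it would be closed under disjoint unions (Goldblatt–Thomason).
Any modal formula valid on each of 7 disjoint one-world frames is valid on their disjoint union (validity is preserved under disjoint unions). Each one-world frame has |W|=1≤6, but the union has |W|=7.
So the class is not modally definable.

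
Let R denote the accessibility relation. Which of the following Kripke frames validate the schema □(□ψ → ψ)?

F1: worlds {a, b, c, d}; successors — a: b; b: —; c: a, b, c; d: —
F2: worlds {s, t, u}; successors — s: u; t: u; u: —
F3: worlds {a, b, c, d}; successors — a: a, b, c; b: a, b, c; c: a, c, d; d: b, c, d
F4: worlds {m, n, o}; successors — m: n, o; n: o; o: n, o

F3

Frame correspondent (Sahlqvist): ∀x ∀y (Rxy → Ryy) — i.e. shift-reflexivity.
F1: fails — Rca but not Raa.
F2: fails — Rsu but not Ruu.
F3: condition met.
F4: fails — Ron but not Rnn.
Valid on: F3.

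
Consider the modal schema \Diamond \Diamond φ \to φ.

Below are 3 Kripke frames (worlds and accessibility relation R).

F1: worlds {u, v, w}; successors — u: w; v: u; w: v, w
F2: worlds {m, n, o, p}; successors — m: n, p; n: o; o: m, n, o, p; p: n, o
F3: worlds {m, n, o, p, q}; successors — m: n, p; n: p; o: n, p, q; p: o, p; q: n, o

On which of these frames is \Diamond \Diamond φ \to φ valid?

none

Frame correspondent (Sahlqvist): \forall x \forall y (x R^2 y \to \exists w (y = w \wedge x = w)) — i.e. a generalized confluence (Geach) condition.
F1: fails — uR²v but v ≠ u.
F2: fails — mR²n but n ≠ m.
F3: fails — mR²o but o ≠ m.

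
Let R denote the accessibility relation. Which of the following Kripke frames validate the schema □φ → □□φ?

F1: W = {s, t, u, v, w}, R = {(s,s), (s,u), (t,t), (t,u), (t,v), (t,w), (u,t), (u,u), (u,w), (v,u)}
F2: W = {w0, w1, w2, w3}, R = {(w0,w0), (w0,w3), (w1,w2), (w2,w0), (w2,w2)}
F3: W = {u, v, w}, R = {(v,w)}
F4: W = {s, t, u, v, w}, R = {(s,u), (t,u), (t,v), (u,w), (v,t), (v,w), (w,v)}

This is the axiom for transitivity; its first-order frame correspondent is ∀x ∀y ∀z (Rxy ∧ Ryz → Rxz).
F1: fails — Rut and Rtv but not Ruv.
F2: fails — Rw1w2 and Rw2w0 but not Rw1w0.
F3: ✓.
F4: fails — Rtv and Rvw but not Rtw.
Valid on: F3.

F3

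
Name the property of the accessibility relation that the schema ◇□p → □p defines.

the Euclidean property

This is frame-equivalent to ◇p → □◇p (substitute ¬p for p and contrapose).
Suppose ◇p→□◇p is valid. Take Rxy, Rxz and set V(p)={y}. Then ◇p at x, so □◇p at x, so ◇p at z, so some w with Rzw has p; w=y, i.e. Rzy. By symmetry of the argument, Ryz.
The converse is a direct semantic check.
Frame condition: ∀x ∀y ∀z (Rxy ∧ Rxz → Ryz).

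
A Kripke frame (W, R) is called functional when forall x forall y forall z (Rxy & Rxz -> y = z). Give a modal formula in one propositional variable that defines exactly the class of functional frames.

A defining formula is ◇ψ → □ψ (the CD axiom).
Suppose ◇ψ→□ψ is valid. Take Rxy, Rxz and set V(ψ)={y}. Then ◇ψ at x, so □ψ at x, so ψ at z, i.e. z=y.

◇ψ → □ψ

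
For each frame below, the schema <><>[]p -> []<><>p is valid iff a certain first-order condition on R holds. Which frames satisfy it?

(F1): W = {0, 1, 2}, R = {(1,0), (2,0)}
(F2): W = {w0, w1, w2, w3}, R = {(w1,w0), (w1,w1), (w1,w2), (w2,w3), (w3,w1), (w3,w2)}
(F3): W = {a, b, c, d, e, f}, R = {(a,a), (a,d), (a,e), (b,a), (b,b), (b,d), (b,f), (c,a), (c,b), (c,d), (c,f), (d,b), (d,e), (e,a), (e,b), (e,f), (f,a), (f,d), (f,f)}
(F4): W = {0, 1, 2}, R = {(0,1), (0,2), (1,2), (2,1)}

The schema corresponds to a generalized confluence (Geach) condition: forall x forall y forall z ((x R^2 y & xRz) -> exists w (yRw & z R^2 w)).
(F1): ✓.
(F2): fails — w1R²w0, w1Rw0 but no w with w0Rw and w0R²w.
(F3): ✓.
(F4): fails — 0R²1, 0R1 but no w with 1Rw and 1R²w.
Valid on: (F1), (F3).

(F1), (F3)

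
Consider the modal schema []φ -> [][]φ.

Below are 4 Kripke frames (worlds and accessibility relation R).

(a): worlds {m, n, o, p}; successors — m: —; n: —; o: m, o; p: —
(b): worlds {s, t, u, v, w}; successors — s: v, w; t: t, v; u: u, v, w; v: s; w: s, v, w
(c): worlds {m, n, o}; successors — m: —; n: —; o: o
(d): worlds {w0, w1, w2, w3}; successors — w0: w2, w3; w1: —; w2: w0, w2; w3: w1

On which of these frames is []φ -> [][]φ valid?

(a), (c)

The schema corresponds to transitivity: forall x forall y forall z (Rxy & Ryz -> Rxz).
(a): holds.
(b): fails — Ruv and Rvs but not Rus.
(c): holds.
(d): fails — Rw0w2 and Rw2w0 but not Rw0w0.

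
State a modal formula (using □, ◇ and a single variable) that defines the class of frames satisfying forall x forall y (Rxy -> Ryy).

This is shift-reflexivity; the standard corresponding axiom is T□: □(□q → q).
Suppose □(□q→q) is valid. Take Rxy and set V(q)={w : Ryw}. Then at y, □q holds; since □(□q→q) at x, □q→q at y, so q at y, i.e. Ryy.

□(□q → q)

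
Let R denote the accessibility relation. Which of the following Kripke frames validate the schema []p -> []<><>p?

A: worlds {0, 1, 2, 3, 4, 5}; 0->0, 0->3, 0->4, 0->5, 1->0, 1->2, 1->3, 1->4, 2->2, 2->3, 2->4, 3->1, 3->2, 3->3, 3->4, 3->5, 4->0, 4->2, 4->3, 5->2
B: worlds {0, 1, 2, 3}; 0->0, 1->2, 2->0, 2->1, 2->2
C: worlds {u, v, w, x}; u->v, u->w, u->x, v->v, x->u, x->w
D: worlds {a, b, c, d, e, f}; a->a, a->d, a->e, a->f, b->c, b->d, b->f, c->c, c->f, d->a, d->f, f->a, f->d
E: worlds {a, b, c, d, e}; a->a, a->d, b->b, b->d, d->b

A, B, E

Frame correspondent (Sahlqvist): forall x forall z (xRz -> exists w (xRw & z R^2 w)) — i.e. a generalized confluence (Geach) condition.
A: ✓.
B: ✓.
C: fails — uRw but no t with uRt and wR²t.
D: fails — aRe but no w with aRw and eR²w.
E: ✓.
Valid on: A, B, E.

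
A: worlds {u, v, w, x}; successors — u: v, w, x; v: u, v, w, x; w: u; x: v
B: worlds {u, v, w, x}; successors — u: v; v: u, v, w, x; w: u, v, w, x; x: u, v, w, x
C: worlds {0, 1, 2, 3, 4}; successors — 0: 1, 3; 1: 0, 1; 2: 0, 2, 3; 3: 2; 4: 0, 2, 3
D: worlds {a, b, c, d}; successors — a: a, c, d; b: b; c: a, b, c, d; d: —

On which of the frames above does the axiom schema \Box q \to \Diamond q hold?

The schema corresponds to seriality: \forall x \exists y Rxy.
A: condition met.
B: condition met.
C: condition met.
D: fails — world d has no successor.
Valid on: A, B, C.

A, B, C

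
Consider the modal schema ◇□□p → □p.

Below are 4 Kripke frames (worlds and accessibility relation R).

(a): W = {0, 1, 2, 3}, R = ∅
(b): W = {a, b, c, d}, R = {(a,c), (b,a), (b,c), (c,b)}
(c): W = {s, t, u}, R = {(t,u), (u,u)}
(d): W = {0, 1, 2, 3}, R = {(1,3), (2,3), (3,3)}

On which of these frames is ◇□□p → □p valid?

(a), (c), (d)

Frame correspondent (Sahlqvist): ∀x ∀y ∀z ((xRy ∧ xRz) → ∃w (yR²w ∧ z = w)) — i.e. a generalized confluence (Geach) condition.
(a): holds.
(b): fails — bRa, bRa but no w with aR²w and a=w.
(c): holds.
(d): holds.
Valid on: (a), (c), (d).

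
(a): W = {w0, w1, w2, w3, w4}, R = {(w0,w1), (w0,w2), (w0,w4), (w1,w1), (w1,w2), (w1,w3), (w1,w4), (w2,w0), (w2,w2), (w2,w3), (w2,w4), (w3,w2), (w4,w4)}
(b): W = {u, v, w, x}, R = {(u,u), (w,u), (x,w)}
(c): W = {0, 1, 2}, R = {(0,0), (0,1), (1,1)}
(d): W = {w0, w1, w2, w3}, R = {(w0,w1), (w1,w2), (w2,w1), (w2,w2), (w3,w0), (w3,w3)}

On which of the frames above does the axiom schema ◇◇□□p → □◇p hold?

(b), (c)

This is the axiom for a generalized confluence (Geach) condition; its first-order frame correspondent is ∀x ∀y ∀z ((xR²y ∧ xRz) → ∃w (yR²w ∧ zRw)).
(a): fails — w1R²w4, w1Rw3 but no w with w4R²w and w3Rw.
(b): condition met.
(c): condition met.
(d): fails — w3R²w0, w3Rw0 but no w with w0R²w and w0Rw.
Valid on: (b), (c).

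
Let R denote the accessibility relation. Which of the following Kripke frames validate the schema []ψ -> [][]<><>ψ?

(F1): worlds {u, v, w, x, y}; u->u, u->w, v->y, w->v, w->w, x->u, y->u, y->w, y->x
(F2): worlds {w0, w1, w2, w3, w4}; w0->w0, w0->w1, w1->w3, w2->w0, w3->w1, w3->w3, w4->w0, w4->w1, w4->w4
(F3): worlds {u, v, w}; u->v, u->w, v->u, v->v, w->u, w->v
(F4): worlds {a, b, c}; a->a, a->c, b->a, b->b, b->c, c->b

(F3), (F4)

Frame correspondent (Sahlqvist): forall x forall z (x R^2 z -> exists w (xRw & z R^2 w)) — i.e. a generalized confluence (Geach) condition.
(F1): fails — vR²u but no t with vRt and uR²t.
(F2): fails — w2R²w1 but no w with w2Rw and w1R²w.
(F3): condition met.
(F4): condition met.
Valid on: (F3), (F4).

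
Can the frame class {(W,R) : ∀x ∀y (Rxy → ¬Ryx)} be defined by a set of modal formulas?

Modal frame validity is preserved under surjective bounded morphisms.
The 3-cycle (worlds a,b,c with a→b→c→a) is asymmetric. Mapping every world to a single reflexive point • is a surjective bounded morphism, and the reflexive point is not asymmetric (R•• but asymmetry requires ¬R••).
So the class is not modally definable.

Not modally definable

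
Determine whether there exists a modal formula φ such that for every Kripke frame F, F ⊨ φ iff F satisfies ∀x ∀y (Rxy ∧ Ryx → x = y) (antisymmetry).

No — not modally definable

If a class were modally definable it would be closed under surjective bounded morphisms (Goldblatt–Thomason).
The 6-cycle (worlds s,t,u,v,w,x with s→t→u→v→w→x→s) is antisymmetric. Sending even-indexed worlds to s and odd-indexed worlds to t is a surjective bounded morphism onto the two-world frame with s↔t, which is not antisymmetric.
So the class is not modally definable.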